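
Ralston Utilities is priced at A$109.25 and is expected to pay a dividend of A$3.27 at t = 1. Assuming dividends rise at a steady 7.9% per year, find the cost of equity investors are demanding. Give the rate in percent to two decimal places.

10.89%

Rearranging the constant-growth DDM: r = D₁/P₀ + g.
r = 3.2700 / 109.25 + 0.079 = 0.02993 + 0.079 = 0.10893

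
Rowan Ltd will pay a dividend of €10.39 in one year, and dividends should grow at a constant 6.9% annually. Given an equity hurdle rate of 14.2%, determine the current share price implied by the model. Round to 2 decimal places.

€142.33

Gordon growth model: P₀ = D₁/(r − g), with D₁ = 10.39 given directly.
P₀ = 10.3900 / (0.142 − 0.069) = 10.3900 / 0.073 = 142.3288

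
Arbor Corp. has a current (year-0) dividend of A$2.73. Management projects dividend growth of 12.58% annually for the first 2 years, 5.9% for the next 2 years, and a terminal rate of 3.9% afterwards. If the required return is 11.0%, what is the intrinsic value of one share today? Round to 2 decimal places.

A$48.22

Three-stage DDM. Project D₁…D_4; terminal Gordon value at t=4 with g = 0.039; discount at r = 0.11.
D_1 = 3.0734
D_2 = 3.4601
D_3 = 3.6642
D_4 = 3.8804
TV_4 = 4.0317/(0.11−0.039) = 56.7851
P₀ = Σ Dₜ/(1+r)ᵗ + TV_4/(1+r)^4 = 48.2186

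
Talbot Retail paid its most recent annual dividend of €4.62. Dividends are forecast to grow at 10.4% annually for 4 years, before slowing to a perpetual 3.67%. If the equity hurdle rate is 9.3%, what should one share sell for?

€107.50

Two-stage DDM. Project D₁…D_4 at 0.104, terminal growth 0.0367, discount at r = 0.093.
D_1 = 5.1005
D_2 = 5.6309
D_3 = 6.2165
D_4 = 6.8631
Terminal value at t=4: TV = D_5/(r−g) = 7.1149/(0.093−0.0367) = 126.3755
P₀ = 5.1005/(1+0.093)^1 + 5.6309/(1+0.093)^2 + 6.2165/(1+0.093)^3 + 6.8631/(1+0.093)^4 + 126.3755/(1+0.093)^4 = 107.4984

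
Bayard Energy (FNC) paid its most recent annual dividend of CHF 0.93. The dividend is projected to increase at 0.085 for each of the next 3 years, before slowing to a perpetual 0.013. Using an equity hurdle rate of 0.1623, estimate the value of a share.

CHF 7.57

Two-stage DDM. Project D₁…D_3 at 0.085, terminal growth 0.013, discount at r = 0.1623.
D_1 = 1.0091
D_2 = 1.0948
D_3 = 1.1879
Terminal value at t=3: TV = D_4/(r−g) = 1.2033/(0.1623−0.013) = 8.0598
P₀ = 1.0091/(1+0.1623)^1 + 1.0948/(1+0.1623)^2 + 1.1879/(1+0.1623)^3 + 8.0598/(1+0.1623)^3 = 7.5680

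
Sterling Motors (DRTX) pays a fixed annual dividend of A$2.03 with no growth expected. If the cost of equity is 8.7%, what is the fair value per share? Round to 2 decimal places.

Zero-growth DDM (perpetuity): P₀ = D/r = 2.03 / 0.087 = 23.3333

A$23.33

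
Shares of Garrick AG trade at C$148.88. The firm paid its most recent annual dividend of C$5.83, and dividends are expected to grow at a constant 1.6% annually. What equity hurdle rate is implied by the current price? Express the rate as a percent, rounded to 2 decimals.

Rearranging the constant-growth DDM: r = D₁/P₀ + g.
D₁ = 5.83 × (1 + 0.016) = 5.9233.
r = 5.9233 / 148.88 + 0.016 = 0.03979 + 0.016 = 0.05579

5.58%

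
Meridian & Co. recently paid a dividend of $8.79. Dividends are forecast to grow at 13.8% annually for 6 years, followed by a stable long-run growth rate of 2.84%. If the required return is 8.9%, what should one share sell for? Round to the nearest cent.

Two-stage DDM. Project D₁…D_6 at 0.138, terminal growth 0.0284, discount at r = 0.089.
D_1 = 10.0030
D_2 = 11.3834
D_3 = 12.9544
D_4 = 14.7421
D_5 = 16.7765
D_6 = 19.0916
Terminal value at t=6: TV = D_7/(r−g) = 19.6338/(0.089−0.0284) = 323.9902
P₀ = 10.0030/(1+0.089)^1 + 11.3834/(1+0.089)^2 + 12.9544/(1+0.089)^3 + 14.7421/(1+0.089)^4 + 16.7765/(1+0.089)^5 + 19.0916/(1+0.089)^6 + 323.9902/(1+0.089)^6 = 255.9490

$255.95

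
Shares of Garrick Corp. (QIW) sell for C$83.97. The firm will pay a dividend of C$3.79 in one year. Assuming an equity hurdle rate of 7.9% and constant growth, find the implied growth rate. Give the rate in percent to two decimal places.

3.39%

From P₀ = D₁/(r − g), the implied growth is g = r − D₁/P₀.
g = 0.079 − 3.79/83.97 = 0.079 − 0.04514 = 0.03386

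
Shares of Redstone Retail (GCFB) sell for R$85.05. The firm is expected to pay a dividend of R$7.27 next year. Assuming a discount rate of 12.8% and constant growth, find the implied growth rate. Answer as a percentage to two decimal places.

4.25%

From P₀ = D₁/(r − g), the implied growth is g = r − D₁/P₀.
g = 0.128 − 7.27/85.05 = 0.128 − 0.08548 = 0.04252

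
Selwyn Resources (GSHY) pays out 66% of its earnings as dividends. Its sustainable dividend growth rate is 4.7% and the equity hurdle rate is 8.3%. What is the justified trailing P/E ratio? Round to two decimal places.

19.19

Justified trailing P/E = b(1+g)/(r−g) = 0.66×(1+0.047)/(0.083−0.047) = 19.1950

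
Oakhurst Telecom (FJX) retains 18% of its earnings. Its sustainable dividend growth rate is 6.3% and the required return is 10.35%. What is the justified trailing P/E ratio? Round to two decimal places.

21.52

Payout ratio b = 1 − 0.18 = 0.82.
Justified trailing P/E = b(1+g)/(r−g) = 0.82×(1+0.063)/(0.1035−0.063) = 21.5225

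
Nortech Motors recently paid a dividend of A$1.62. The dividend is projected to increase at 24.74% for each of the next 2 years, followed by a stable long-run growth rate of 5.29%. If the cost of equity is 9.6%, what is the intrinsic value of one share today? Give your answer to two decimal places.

A$55.21

Two-stage DDM. Project D₁…D_2 at 0.2474, terminal growth 0.0529, discount at r = 0.096.
D_1 = 2.0208
D_2 = 2.5207
Terminal value at t=2: TV = D_3/(r−g) = 2.6541/(0.096−0.0529) = 61.5795
P₀ = 2.0208/(1+0.096)^1 + 2.5207/(1+0.096)^2 + 61.5795/(1+0.096)^2 = 55.2066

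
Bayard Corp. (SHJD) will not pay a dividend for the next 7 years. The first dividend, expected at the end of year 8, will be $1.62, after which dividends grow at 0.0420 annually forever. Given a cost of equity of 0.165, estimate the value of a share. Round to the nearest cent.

$4.52

Deferred-dividend DDM. At t=7 the remaining stream is a growing perpetuity with first payment D_8 = 1.62.
V_7 = D_8/(r−g) = 1.62/(0.165−0.042) = 13.1707
P₀ = V_7/(1+r)^7 = 13.1707/(1+0.165)^7 = 4.5220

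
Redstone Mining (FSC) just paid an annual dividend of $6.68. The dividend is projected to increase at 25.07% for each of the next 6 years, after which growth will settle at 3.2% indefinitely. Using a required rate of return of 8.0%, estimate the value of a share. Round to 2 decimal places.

$415.52

Two-stage DDM. Project D₁…D_6 at 0.2507, terminal growth 0.032, discount at r = 0.08.
D_1 = 8.3547
D_2 = 10.4492
D_3 = 13.0688
D_4 = 16.3452
D_5 = 20.4429
D_6 = 25.5679
Terminal value at t=6: TV = D_7/(r−g) = 26.3861/(0.08−0.032) = 549.7102
P₀ = 8.3547/(1+0.08)^1 + 10.4492/(1+0.08)^2 + 13.0688/(1+0.08)^3 + 16.3452/(1+0.08)^4 + 20.4429/(1+0.08)^5 + 25.5679/(1+0.08)^6 + 549.7102/(1+0.08)^6 = 415.5188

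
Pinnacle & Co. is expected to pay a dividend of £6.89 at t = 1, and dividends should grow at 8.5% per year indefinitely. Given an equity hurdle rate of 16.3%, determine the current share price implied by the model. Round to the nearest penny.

Gordon growth model: P₀ = D₁/(r − g), with D₁ = 6.89 given directly.
P₀ = 6.8900 / (0.163 − 0.085) = 6.8900 / 0.078 = 88.3333

£88.33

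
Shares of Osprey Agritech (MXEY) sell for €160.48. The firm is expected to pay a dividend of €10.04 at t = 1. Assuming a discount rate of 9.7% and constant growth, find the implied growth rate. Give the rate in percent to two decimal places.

From P₀ = D₁/(r − g), the implied growth is g = r − D₁/P₀.
g = 0.097 − 10.04/160.48 = 0.097 − 0.06256 = 0.03444

3.44%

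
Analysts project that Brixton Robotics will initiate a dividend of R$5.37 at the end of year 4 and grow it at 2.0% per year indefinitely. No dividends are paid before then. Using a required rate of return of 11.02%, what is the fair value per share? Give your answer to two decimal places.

R$43.51

Deferred-dividend DDM. At t=3 the remaining stream is a growing perpetuity with first payment D_4 = 5.37.
V_3 = D_4/(r−g) = 5.37/(0.1102−0.02) = 59.5344
P₀ = V_3/(1+r)^3 = 59.5344/(1+0.1102)^3 = 43.5075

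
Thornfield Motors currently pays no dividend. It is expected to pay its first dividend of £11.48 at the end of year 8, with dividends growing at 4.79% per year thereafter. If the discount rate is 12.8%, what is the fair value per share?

Deferred-dividend DDM. At t=7 the remaining stream is a growing perpetuity with first payment D_8 = 11.48.
V_7 = D_8/(r−g) = 11.48/(0.128−0.0479) = 143.3208
P₀ = V_7/(1+r)^7 = 143.3208/(1+0.128)^7 = 61.6802

£61.68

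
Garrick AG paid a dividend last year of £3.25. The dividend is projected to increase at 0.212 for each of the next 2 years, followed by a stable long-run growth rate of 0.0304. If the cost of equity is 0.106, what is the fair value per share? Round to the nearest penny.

£60.66

Two-stage DDM. Project D₁…D_2 at 0.212, terminal growth 0.0304, discount at r = 0.106.
D_1 = 3.9390
D_2 = 4.7741
Terminal value at t=2: TV = D_3/(r−g) = 4.9192/(0.106−0.0304) = 65.0688
P₀ = 3.9390/(1+0.106)^1 + 4.7741/(1+0.106)^2 + 65.0688/(1+0.106)^2 = 60.6583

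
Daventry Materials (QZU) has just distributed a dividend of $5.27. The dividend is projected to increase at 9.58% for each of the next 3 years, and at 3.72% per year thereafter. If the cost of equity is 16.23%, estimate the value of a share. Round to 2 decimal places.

Two-stage DDM. Project D₁…D_3 at 0.0958, terminal growth 0.0372, discount at r = 0.1623.
D_1 = 5.7749
D_2 = 6.3281
D_3 = 6.9343
Terminal value at t=3: TV = D_4/(r−g) = 7.1923/(0.1623−0.0372) = 57.4923
P₀ = 5.7749/(1+0.1623)^1 + 6.3281/(1+0.1623)^2 + 6.9343/(1+0.1623)^3 + 57.4923/(1+0.1623)^3 = 50.6836

$50.68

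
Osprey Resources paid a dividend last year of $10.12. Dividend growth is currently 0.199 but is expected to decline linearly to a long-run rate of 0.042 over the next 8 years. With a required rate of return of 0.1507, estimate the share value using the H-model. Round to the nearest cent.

$155.48

H-model: P₀ = D₀[(1+g_L) + H(g_S−g_L)]/(r−g_L), with H = 8/2 = 4.
P₀ = 10.12 × [(1+0.042) + 4×(0.199−0.042)] / (0.1507−0.042)
   = 10.12 × 1.6700 / 0.1087 = 155.4775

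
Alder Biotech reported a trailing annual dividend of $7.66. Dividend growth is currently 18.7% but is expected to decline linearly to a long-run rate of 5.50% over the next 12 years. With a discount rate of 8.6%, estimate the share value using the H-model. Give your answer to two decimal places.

$456.39

H-model: P₀ = D₀[(1+g_L) + H(g_S−g_L)]/(r−g_L), with H = 12/2 = 6.
P₀ = 7.66 × [(1+0.055) + 6×(0.187−0.055)] / (0.086−0.055)
   = 7.66 × 1.8470 / 0.031 = 456.3877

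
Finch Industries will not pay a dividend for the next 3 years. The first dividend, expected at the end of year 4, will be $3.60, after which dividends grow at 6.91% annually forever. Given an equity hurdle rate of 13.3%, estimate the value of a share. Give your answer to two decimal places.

Deferred-dividend DDM. At t=3 the remaining stream is a growing perpetuity with first payment D_4 = 3.60.
V_3 = D_4/(r−g) = 3.60/(0.133−0.0691) = 56.3380
P₀ = V_3/(1+r)^3 = 56.3380/(1+0.133)^3 = 38.7357

$38.74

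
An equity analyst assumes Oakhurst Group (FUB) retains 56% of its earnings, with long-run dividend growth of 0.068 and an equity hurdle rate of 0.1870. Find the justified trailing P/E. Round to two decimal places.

3.95

Payout ratio b = 1 − 0.56 = 0.44.
Justified trailing P/E = b(1+g)/(r−g) = 0.44×(1+0.068)/(0.187−0.068) = 3.9489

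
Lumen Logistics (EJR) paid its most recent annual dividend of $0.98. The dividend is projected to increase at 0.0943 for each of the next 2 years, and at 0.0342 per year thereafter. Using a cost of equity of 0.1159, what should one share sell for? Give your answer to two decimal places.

Two-stage DDM. Project D₁…D_2 at 0.0943, terminal growth 0.0342, discount at r = 0.1159.
D_1 = 1.0724
D_2 = 1.1735
Terminal value at t=2: TV = D_3/(r−g) = 1.2137/(0.1159−0.0342) = 14.8553
P₀ = 1.0724/(1+0.1159)^1 + 1.1735/(1+0.1159)^2 + 14.8553/(1+0.1159)^2 = 13.8332

$13.83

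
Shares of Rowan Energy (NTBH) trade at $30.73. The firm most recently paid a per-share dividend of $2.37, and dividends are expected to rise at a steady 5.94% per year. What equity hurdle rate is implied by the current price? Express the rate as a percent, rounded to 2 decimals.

Rearranging the constant-growth DDM: r = D₁/P₀ + g.
D₁ = 2.37 × (1 + 0.0594) = 2.5108.
r = 2.5108 / 30.73 + 0.0594 = 0.08170 + 0.0594 = 0.14110

14.11%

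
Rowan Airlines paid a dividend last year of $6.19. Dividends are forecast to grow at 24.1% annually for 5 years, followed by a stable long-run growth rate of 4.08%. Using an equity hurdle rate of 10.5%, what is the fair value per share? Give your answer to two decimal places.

$223.73

Two-stage DDM. Project D₁…D_5 at 0.241, terminal growth 0.0408, discount at r = 0.105.
D_1 = 7.6818
D_2 = 9.5331
D_3 = 11.8306
D_4 = 14.6817
D_5 = 18.2200
Terminal value at t=5: TV = D_6/(r−g) = 18.9634/(0.105−0.0408) = 295.3805
P₀ = 7.6818/(1+0.105)^1 + 9.5331/(1+0.105)^2 + 11.8306/(1+0.105)^3 + 14.6817/(1+0.105)^4 + 18.2200/(1+0.105)^5 + 295.3805/(1+0.105)^5 = 223.7307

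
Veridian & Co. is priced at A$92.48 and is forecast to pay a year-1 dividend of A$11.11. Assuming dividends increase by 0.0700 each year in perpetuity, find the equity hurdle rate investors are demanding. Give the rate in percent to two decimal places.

Rearranging the constant-growth DDM: r = D₁/P₀ + g.
r = 11.1100 / 92.48 + 0.07 = 0.12013 + 0.07 = 0.19013

19.01%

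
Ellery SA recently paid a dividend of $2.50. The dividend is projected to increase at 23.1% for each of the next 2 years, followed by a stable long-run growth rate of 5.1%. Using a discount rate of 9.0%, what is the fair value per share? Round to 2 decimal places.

$91.94

Two-stage DDM. Project D₁…D_2 at 0.231, terminal growth 0.051, discount at r = 0.09.
D_1 = 3.0775
D_2 = 3.7884
Terminal value at t=2: TV = D_3/(r−g) = 3.9816/(0.09−0.051) = 102.0926
P₀ = 3.0775/(1+0.09)^1 + 3.7884/(1+0.09)^2 + 102.0926/(1+0.09)^2 = 91.9413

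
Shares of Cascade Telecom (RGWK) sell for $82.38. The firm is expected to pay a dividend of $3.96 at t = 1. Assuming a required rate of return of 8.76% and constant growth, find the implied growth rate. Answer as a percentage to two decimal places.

3.95%

From P₀ = D₁/(r − g), the implied growth is g = r − D₁/P₀.
g = 0.0876 − 3.96/82.38 = 0.0876 − 0.04807 = 0.03953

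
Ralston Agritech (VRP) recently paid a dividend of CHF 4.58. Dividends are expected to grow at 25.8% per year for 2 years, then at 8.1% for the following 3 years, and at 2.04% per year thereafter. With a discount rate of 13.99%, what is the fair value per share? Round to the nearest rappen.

CHF 66.32

Three-stage DDM. Project D₁…D_5; terminal Gordon value at t=5 with g = 0.0204; discount at r = 0.1399.
D_1 = 5.7616
D_2 = 7.2481
D_3 = 7.8352
D_4 = 8.4699
D_5 = 9.1560
TV_5 = 9.3427/(0.1399−0.0204) = 78.1819
P₀ = Σ Dₜ/(1+r)ᵗ + TV_5/(1+r)^5 = 66.3197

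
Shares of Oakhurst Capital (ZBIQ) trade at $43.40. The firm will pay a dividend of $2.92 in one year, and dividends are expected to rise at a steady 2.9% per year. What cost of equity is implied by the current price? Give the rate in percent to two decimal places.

Rearranging the constant-growth DDM: r = D₁/P₀ + g.
r = 2.9200 / 43.40 + 0.029 = 0.06728 + 0.029 = 0.09628

9.63%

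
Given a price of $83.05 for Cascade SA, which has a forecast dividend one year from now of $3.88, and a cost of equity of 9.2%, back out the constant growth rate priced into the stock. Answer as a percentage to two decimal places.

From P₀ = D₁/(r − g), the implied growth is g = r − D₁/P₀.
g = 0.092 − 3.88/83.05 = 0.092 − 0.04672 = 0.04528

4.53%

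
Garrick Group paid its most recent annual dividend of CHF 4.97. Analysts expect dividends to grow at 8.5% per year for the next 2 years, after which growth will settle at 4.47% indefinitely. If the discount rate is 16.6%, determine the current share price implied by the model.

CHF 45.99

Two-stage DDM. Project D₁…D_2 at 0.085, terminal growth 0.0447, discount at r = 0.166.
D_1 = 5.3924
D_2 = 5.8508
Terminal value at t=2: TV = D_3/(r−g) = 6.1123/(0.166−0.0447) = 50.3903
P₀ = 5.3924/(1+0.166)^1 + 5.8508/(1+0.166)^2 + 50.3903/(1+0.166)^2 = 45.9920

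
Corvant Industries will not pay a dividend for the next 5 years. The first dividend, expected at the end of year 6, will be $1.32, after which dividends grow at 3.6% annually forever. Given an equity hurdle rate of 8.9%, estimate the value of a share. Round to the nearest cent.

$16.26

Deferred-dividend DDM. At t=5 the remaining stream is a growing perpetuity with first payment D_6 = 1.32.
V_5 = D_6/(r−g) = 1.32/(0.089−0.036) = 24.9057
P₀ = V_5/(1+r)^5 = 24.9057/(1+0.089)^5 = 16.2614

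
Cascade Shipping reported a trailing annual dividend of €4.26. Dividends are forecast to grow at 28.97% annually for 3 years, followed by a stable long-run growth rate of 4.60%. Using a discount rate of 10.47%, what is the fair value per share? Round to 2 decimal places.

€138.35

Two-stage DDM. Project D₁…D_3 at 0.2897, terminal growth 0.046, discount at r = 0.1047.
D_1 = 5.4941
D_2 = 7.0858
D_3 = 9.1385
Terminal value at t=3: TV = D_4/(r−g) = 9.5589/(0.1047−0.046) = 162.8431
P₀ = 5.4941/(1+0.1047)^1 + 7.0858/(1+0.1047)^2 + 9.1385/(1+0.1047)^3 + 162.8431/(1+0.1047)^3 = 138.3498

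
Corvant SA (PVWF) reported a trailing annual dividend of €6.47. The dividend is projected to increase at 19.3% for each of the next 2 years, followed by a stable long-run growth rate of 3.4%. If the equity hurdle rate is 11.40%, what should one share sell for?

€110.25

Two-stage DDM. Project D₁…D_2 at 0.193, terminal growth 0.034, discount at r = 0.114.
D_1 = 7.7187
D_2 = 9.2084
Terminal value at t=2: TV = D_3/(r−g) = 9.5215/(0.114−0.034) = 119.0188
P₀ = 7.7187/(1+0.114)^1 + 9.2084/(1+0.114)^2 + 119.0188/(1+0.114)^2 = 110.2549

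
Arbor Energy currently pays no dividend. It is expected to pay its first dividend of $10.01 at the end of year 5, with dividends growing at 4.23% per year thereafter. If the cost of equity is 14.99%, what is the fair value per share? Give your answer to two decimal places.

Deferred-dividend DDM. At t=4 the remaining stream is a growing perpetuity with first payment D_5 = 10.01.
V_4 = D_5/(r−g) = 10.01/(0.1499−0.0423) = 93.0297
P₀ = V_4/(1+r)^4 = 93.0297/(1+0.1499)^4 = 53.2086

$53.21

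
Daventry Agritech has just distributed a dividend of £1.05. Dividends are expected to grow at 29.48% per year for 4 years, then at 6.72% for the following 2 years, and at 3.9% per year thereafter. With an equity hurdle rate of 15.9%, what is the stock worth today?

Three-stage DDM. Project D₁…D_6; terminal Gordon value at t=6 with g = 0.039; discount at r = 0.159.
D_1 = 1.3595
D_2 = 1.7603
D_3 = 2.2793
D_4 = 2.9512
D_5 = 3.1495
D_6 = 3.3612
TV_6 = 3.4923/(0.159−0.039) = 29.1022
P₀ = Σ Dₜ/(1+r)ᵗ + TV_6/(1+r)^6 = 20.4826

£20.48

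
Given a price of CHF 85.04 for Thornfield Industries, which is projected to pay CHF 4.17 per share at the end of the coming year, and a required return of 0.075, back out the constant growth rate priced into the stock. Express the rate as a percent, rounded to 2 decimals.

2.60%

From P₀ = D₁/(r − g), the implied growth is g = r − D₁/P₀.
g = 0.075 − 4.17/85.04 = 0.075 − 0.04904 = 0.02596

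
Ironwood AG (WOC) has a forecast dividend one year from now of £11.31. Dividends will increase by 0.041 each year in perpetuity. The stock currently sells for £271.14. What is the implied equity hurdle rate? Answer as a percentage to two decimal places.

8.27%

Rearranging the constant-growth DDM: r = D₁/P₀ + g.
r = 11.3100 / 271.14 + 0.041 = 0.04171 + 0.041 = 0.08271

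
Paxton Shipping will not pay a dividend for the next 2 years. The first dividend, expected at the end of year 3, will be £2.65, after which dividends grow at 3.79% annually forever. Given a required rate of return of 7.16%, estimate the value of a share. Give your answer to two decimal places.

£68.48

Deferred-dividend DDM. At t=2 the remaining stream is a growing perpetuity with first payment D_3 = 2.65.
V_2 = D_3/(r−g) = 2.65/(0.0716−0.0379) = 78.6350
P₀ = V_2/(1+r)^2 = 78.6350/(1+0.0716)^2 = 68.4779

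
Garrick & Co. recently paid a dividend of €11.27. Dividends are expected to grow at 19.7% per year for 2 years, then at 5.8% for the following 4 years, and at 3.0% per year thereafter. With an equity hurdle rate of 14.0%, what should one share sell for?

€151.95

Three-stage DDM. Project D₁…D_6; terminal Gordon value at t=6 with g = 0.03; discount at r = 0.14.
D_1 = 13.4902
D_2 = 16.1478
D_3 = 17.0843
D_4 = 18.0752
D_5 = 19.1236
D_6 = 20.2327
TV_6 = 20.8397/(0.14−0.03) = 189.4521
P₀ = Σ Dₜ/(1+r)ᵗ + TV_6/(1+r)^6 = 151.9539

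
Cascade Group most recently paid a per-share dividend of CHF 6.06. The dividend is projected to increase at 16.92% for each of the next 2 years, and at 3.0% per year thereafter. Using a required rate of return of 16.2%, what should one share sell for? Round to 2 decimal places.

CHF 60.11

Two-stage DDM. Project D₁…D_2 at 0.1692, terminal growth 0.03, discount at r = 0.162.
D_1 = 7.0854
D_2 = 8.2842
Terminal value at t=2: TV = D_3/(r−g) = 8.5327/(0.162−0.03) = 64.6418
P₀ = 7.0854/(1+0.162)^1 + 8.2842/(1+0.162)^2 + 64.6418/(1+0.162)^2 = 60.1071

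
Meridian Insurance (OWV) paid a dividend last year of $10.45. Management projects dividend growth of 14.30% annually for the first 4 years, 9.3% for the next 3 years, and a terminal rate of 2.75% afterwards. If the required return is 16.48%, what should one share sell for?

$125.42

Three-stage DDM. Project D₁…D_7; terminal Gordon value at t=7 with g = 0.0275; discount at r = 0.1648.
D_1 = 11.9444
D_2 = 13.6524
D_3 = 15.6047
D_4 = 17.8362
D_5 = 19.4949
D_6 = 21.3079
D_7 = 23.2896
TV_7 = 23.9300/(0.1648−0.0275) = 174.2902
P₀ = Σ Dₜ/(1+r)ᵗ + TV_7/(1+r)^7 = 125.4219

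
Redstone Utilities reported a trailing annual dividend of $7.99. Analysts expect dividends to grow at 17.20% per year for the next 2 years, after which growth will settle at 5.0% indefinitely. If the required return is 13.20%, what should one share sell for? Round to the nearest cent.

Two-stage DDM. Project D₁…D_2 at 0.172, terminal growth 0.05, discount at r = 0.132.
D_1 = 9.3643
D_2 = 10.9749
Terminal value at t=2: TV = D_3/(r−g) = 11.5237/(0.132−0.05) = 140.5327
P₀ = 9.3643/(1+0.132)^1 + 10.9749/(1+0.132)^2 + 140.5327/(1+0.132)^2 = 126.5062

$126.51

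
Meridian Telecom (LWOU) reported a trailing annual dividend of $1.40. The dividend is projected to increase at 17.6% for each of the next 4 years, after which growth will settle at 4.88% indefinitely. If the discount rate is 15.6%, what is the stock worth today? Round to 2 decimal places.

Two-stage DDM. Project D₁…D_4 at 0.176, terminal growth 0.0488, discount at r = 0.156.
D_1 = 1.6464
D_2 = 1.9362
D_3 = 2.2769
D_4 = 2.6777
Terminal value at t=4: TV = D_5/(r−g) = 2.8083/(0.156−0.0488) = 26.1972
P₀ = 1.6464/(1+0.156)^1 + 1.9362/(1+0.156)^2 + 2.2769/(1+0.156)^3 + 2.6777/(1+0.156)^4 + 26.1972/(1+0.156)^4 = 20.5162

$20.52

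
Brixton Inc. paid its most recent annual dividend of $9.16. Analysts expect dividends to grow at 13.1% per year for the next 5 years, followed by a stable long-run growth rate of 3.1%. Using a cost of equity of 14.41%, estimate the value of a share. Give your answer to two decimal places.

$123.08

Two-stage DDM. Project D₁…D_5 at 0.131, terminal growth 0.031, discount at r = 0.1441.
D_1 = 10.3600
D_2 = 11.7171
D_3 = 13.2521
D_4 = 14.9881
D_5 = 16.9515
Terminal value at t=5: TV = D_6/(r−g) = 17.4770/(0.1441−0.031) = 154.5271
P₀ = 10.3600/(1+0.1441)^1 + 11.7171/(1+0.1441)^2 + 13.2521/(1+0.1441)^3 + 14.9881/(1+0.1441)^4 + 16.9515/(1+0.1441)^5 + 154.5271/(1+0.1441)^5 = 123.0793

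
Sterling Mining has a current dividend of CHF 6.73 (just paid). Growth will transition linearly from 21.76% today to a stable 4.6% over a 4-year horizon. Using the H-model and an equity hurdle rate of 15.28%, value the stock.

H-model: P₀ = D₀[(1+g_L) + H(g_S−g_L)]/(r−g_L), with H = 4/2 = 2.
P₀ = 6.73 × [(1+0.046) + 2×(0.2176−0.046)] / (0.1528−0.046)
   = 6.73 × 1.3892 / 0.1068 = 87.5404

CHF 87.54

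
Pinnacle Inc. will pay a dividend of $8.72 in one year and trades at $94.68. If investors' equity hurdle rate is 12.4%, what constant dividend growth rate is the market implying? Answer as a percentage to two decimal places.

3.19%

From P₀ = D₁/(r − g), the implied growth is g = r − D₁/P₀.
g = 0.124 − 8.72/94.68 = 0.124 − 0.09210 = 0.03190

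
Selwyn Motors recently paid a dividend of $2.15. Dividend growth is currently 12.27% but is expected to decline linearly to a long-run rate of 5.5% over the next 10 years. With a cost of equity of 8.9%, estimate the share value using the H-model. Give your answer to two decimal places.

H-model: P₀ = D₀[(1+g_L) + H(g_S−g_L)]/(r−g_L), with H = 10/2 = 5.
P₀ = 2.15 × [(1+0.055) + 5×(0.1227−0.055)] / (0.089−0.055)
   = 2.15 × 1.3935 / 0.034 = 88.1184

$88.12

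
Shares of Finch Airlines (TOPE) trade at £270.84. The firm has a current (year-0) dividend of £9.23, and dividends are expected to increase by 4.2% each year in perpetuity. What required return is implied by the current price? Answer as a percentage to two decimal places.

7.75%

Rearranging the constant-growth DDM: r = D₁/P₀ + g.
D₁ = 9.23 × (1 + 0.042) = 9.6177.
r = 9.6177 / 270.84 + 0.042 = 0.03551 + 0.042 = 0.07751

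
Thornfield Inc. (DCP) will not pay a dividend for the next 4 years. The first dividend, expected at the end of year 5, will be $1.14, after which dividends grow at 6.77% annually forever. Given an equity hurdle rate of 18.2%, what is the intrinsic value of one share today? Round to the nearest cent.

$5.11

Deferred-dividend DDM. At t=4 the remaining stream is a growing perpetuity with first payment D_5 = 1.14.
V_4 = D_5/(r−g) = 1.14/(0.182−0.0677) = 9.9738
P₀ = V_4/(1+r)^4 = 9.9738/(1+0.182)^4 = 5.1096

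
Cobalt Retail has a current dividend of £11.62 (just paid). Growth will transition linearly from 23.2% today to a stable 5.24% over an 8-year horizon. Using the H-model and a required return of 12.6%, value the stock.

H-model: P₀ = D₀[(1+g_L) + H(g_S−g_L)]/(r−g_L), with H = 8/2 = 4.
P₀ = 11.62 × [(1+0.0524) + 4×(0.232−0.0524)] / (0.126−0.0524)
   = 11.62 × 1.7708 / 0.0736 = 279.5747

£279.57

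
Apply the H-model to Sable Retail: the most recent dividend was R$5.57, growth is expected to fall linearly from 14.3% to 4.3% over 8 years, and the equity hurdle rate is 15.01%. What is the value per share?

R$75.05

H-model: P₀ = D₀[(1+g_L) + H(g_S−g_L)]/(r−g_L), with H = 8/2 = 4.
P₀ = 5.57 × [(1+0.043) + 4×(0.143−0.043)] / (0.1501−0.043)
   = 5.57 × 1.4430 / 0.1071 = 75.0468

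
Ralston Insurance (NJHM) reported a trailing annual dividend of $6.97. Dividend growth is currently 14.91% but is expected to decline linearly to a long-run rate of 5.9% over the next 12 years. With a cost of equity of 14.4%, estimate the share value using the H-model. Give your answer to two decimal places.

$131.17

H-model: P₀ = D₀[(1+g_L) + H(g_S−g_L)]/(r−g_L), with H = 12/2 = 6.
P₀ = 6.97 × [(1+0.059) + 6×(0.1491−0.059)] / (0.144−0.059)
   = 6.97 × 1.5996 / 0.085 = 131.1672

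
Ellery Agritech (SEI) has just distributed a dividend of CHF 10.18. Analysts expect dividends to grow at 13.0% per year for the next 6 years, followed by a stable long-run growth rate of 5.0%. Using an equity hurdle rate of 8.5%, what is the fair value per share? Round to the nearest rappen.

Two-stage DDM. Project D₁…D_6 at 0.13, terminal growth 0.05, discount at r = 0.085.
D_1 = 11.5034
D_2 = 12.9988
D_3 = 14.6887
D_4 = 16.5982
D_5 = 18.7560
D_6 = 21.1943
Terminal value at t=6: TV = D_7/(r−g) = 22.2540/(0.085−0.05) = 635.8281
P₀ = 11.5034/(1+0.085)^1 + 12.9988/(1+0.085)^2 + 14.6887/(1+0.085)^3 + 16.5982/(1+0.085)^4 + 18.7560/(1+0.085)^5 + 21.1943/(1+0.085)^6 + 635.8281/(1+0.085)^6 = 460.3131

CHF 460.31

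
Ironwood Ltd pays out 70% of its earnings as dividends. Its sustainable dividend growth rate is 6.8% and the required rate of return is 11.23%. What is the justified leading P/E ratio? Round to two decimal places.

15.80

Justified leading P/E = b/(r−g) = 0.70/(0.1123−0.068) = 15.8014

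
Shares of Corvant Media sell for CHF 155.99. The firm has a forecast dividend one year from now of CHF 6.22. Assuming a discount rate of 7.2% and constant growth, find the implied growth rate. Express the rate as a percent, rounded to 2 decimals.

From P₀ = D₁/(r − g), the implied growth is g = r − D₁/P₀.
g = 0.072 − 6.22/155.99 = 0.072 − 0.03987 = 0.03213

3.21%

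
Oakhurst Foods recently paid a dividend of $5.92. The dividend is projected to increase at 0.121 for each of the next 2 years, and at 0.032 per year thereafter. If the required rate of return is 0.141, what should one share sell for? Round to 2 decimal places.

Two-stage DDM. Project D₁…D_2 at 0.121, terminal growth 0.032, discount at r = 0.141.
D_1 = 6.6363
D_2 = 7.4393
Terminal value at t=2: TV = D_3/(r−g) = 7.6774/(0.141−0.032) = 70.4346
P₀ = 6.6363/(1+0.141)^1 + 7.4393/(1+0.141)^2 + 70.4346/(1+0.141)^2 = 65.6327

$65.63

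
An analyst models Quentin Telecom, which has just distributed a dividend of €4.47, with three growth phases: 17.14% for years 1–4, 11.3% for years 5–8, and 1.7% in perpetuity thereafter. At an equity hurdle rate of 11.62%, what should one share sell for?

€96.69

Three-stage DDM. Project D₁…D_8; terminal Gordon value at t=8 with g = 0.017; discount at r = 0.1162.
D_1 = 5.2362
D_2 = 6.1336
D_3 = 7.1849
D_4 = 8.4164
D_5 = 9.3675
D_6 = 10.4260
D_7 = 11.6042
D_8 = 12.9154
TV_8 = 13.1350/(0.1162−0.017) = 132.4093
P₀ = Σ Dₜ/(1+r)ᵗ + TV_8/(1+r)^8 = 96.6875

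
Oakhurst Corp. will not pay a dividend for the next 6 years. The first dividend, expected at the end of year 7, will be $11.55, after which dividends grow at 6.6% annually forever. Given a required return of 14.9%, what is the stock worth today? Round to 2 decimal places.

Deferred-dividend DDM. At t=6 the remaining stream is a growing perpetuity with first payment D_7 = 11.55.
V_6 = D_7/(r−g) = 11.55/(0.149−0.066) = 139.1566
P₀ = V_6/(1+r)^6 = 139.1566/(1+0.149)^6 = 60.4761

$60.48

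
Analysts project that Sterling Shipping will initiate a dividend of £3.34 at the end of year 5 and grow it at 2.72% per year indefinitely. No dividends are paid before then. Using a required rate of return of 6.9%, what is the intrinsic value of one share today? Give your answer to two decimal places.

£61.19

Deferred-dividend DDM. At t=4 the remaining stream is a growing perpetuity with first payment D_5 = 3.34.
V_4 = D_5/(r−g) = 3.34/(0.069−0.0272) = 79.9043
P₀ = V_4/(1+r)^4 = 79.9043/(1+0.069)^4 = 61.1870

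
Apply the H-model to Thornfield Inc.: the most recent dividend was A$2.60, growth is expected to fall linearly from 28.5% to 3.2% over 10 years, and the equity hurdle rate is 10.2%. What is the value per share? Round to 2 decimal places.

H-model: P₀ = D₀[(1+g_L) + H(g_S−g_L)]/(r−g_L), with H = 10/2 = 5.
P₀ = 2.60 × [(1+0.032) + 5×(0.285−0.032)] / (0.102−0.032)
   = 2.60 × 2.2970 / 0.07 = 85.3171

A$85.32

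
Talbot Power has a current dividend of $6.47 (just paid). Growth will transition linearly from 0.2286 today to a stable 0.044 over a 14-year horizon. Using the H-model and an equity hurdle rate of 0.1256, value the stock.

$185.24

H-model: P₀ = D₀[(1+g_L) + H(g_S−g_L)]/(r−g_L), with H = 14/2 = 7.
P₀ = 6.47 × [(1+0.044) + 7×(0.2286−0.044)] / (0.1256−0.044)
   = 6.47 × 2.3362 / 0.0816 = 185.2355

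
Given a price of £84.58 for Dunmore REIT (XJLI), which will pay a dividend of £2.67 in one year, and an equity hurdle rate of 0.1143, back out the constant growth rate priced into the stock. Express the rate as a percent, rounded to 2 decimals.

From P₀ = D₁/(r − g), the implied growth is g = r − D₁/P₀.
g = 0.1143 − 2.67/84.58 = 0.1143 − 0.03157 = 0.08273

8.27%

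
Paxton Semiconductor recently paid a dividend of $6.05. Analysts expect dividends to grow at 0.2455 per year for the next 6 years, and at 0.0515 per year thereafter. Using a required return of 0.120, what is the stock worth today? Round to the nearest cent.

Two-stage DDM. Project D₁…D_6 at 0.2455, terminal growth 0.0515, discount at r = 0.12.
D_1 = 7.5353
D_2 = 9.3852
D_3 = 11.6892
D_4 = 14.5590
D_5 = 18.1332
D_6 = 22.5849
Terminal value at t=6: TV = D_7/(r−g) = 23.7480/(0.12−0.0515) = 346.6861
P₀ = 7.5353/(1+0.12)^1 + 9.3852/(1+0.12)^2 + 11.6892/(1+0.12)^3 + 14.5590/(1+0.12)^4 + 18.1332/(1+0.12)^5 + 22.5849/(1+0.12)^6 + 346.6861/(1+0.12)^6 = 229.1558

$229.16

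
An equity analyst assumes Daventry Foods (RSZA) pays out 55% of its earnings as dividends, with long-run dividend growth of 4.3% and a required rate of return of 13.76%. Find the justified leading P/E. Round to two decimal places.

Justified leading P/E = b/(r−g) = 0.55/(0.1376−0.043) = 5.8140

5.81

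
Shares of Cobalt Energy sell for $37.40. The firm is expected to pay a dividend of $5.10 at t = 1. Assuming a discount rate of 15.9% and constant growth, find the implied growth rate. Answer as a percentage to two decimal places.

From P₀ = D₁/(r − g), the implied growth is g = r − D₁/P₀.
g = 0.159 − 5.10/37.40 = 0.159 − 0.13636 = 0.02264

2.26%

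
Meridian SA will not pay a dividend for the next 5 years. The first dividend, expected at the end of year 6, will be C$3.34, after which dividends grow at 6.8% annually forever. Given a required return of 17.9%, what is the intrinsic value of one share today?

C$13.21

Deferred-dividend DDM. At t=5 the remaining stream is a growing perpetuity with first payment D_6 = 3.34.
V_5 = D_6/(r−g) = 3.34/(0.179−0.068) = 30.0901
P₀ = V_5/(1+r)^5 = 30.0901/(1+0.179)^5 = 13.2085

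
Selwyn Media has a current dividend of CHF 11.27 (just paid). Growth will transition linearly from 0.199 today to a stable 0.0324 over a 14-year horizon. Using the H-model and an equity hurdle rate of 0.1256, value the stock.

H-model: P₀ = D₀[(1+g_L) + H(g_S−g_L)]/(r−g_L), with H = 14/2 = 7.
P₀ = 11.27 × [(1+0.0324) + 7×(0.199−0.0324)] / (0.1256−0.0324)
   = 11.27 × 2.1986 / 0.0932 = 265.8608

CHF 265.86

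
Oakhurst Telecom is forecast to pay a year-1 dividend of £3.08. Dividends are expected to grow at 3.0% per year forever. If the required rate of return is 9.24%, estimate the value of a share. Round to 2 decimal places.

£49.36

Gordon growth model: P₀ = D₁/(r − g), with D₁ = 3.08 given directly.
P₀ = 3.0800 / (0.0924 − 0.03) = 3.0800 / 0.0624 = 49.3590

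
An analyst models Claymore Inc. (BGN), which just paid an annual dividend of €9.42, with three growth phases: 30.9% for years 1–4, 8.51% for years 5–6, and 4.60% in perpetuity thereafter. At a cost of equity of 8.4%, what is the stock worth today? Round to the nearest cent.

€654.34

Three-stage DDM. Project D₁…D_6; terminal Gordon value at t=6 with g = 0.046; discount at r = 0.084.
D_1 = 12.3308
D_2 = 16.1410
D_3 = 21.1286
D_4 = 27.6573
D_5 = 30.0109
D_6 = 32.5648
TV_6 = 34.0628/(0.084−0.046) = 896.3902
P₀ = Σ Dₜ/(1+r)ᵗ + TV_6/(1+r)^6 = 654.3379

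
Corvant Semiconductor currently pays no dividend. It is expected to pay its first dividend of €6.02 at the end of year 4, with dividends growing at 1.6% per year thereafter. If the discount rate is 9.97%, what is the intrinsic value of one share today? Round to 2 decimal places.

€54.08

Deferred-dividend DDM. At t=3 the remaining stream is a growing perpetuity with first payment D_4 = 6.02.
V_3 = D_4/(r−g) = 6.02/(0.0997−0.016) = 71.9235
P₀ = V_3/(1+r)^3 = 71.9235/(1+0.0997)^3 = 54.0815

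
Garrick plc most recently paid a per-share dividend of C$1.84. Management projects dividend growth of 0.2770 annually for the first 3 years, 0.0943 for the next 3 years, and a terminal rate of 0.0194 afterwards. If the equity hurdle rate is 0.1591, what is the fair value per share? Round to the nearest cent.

C$28.42

Three-stage DDM. Project D₁…D_6; terminal Gordon value at t=6 with g = 0.0194; discount at r = 0.1591.
D_1 = 2.3497
D_2 = 3.0005
D_3 = 3.8317
D_4 = 4.1930
D_5 = 4.5884
D_6 = 5.0211
TV_6 = 5.1185/(0.1591−0.0194) = 36.6394
P₀ = Σ Dₜ/(1+r)ᵗ + TV_6/(1+r)^6 = 28.4161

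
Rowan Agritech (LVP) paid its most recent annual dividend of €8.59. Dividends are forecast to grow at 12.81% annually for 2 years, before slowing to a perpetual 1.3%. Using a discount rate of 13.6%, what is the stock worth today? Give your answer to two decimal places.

Two-stage DDM. Project D₁…D_2 at 0.1281, terminal growth 0.013, discount at r = 0.136.
D_1 = 9.6904
D_2 = 10.9317
Terminal value at t=2: TV = D_3/(r−g) = 11.0738/(0.136−0.013) = 90.0311
P₀ = 9.6904/(1+0.136)^1 + 10.9317/(1+0.136)^2 + 90.0311/(1+0.136)^2 = 86.7660

€86.77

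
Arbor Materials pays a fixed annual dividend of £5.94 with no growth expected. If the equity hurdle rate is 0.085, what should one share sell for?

£69.88

Zero-growth DDM (perpetuity): P₀ = D/r = 5.94 / 0.085 = 69.8824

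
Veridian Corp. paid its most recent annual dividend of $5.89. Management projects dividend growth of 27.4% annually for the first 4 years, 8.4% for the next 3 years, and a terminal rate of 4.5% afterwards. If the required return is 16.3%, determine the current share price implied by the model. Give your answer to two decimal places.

$112.71

Three-stage DDM. Project D₁…D_7; terminal Gordon value at t=7 with g = 0.045; discount at r = 0.163.
D_1 = 7.5039
D_2 = 9.5599
D_3 = 12.1793
D_4 = 15.5165
D_5 = 16.8199
D_6 = 18.2327
D_7 = 19.7643
TV_7 = 20.6537/(0.163−0.045) = 175.0311
P₀ = Σ Dₜ/(1+r)ᵗ + TV_7/(1+r)^7 = 112.7074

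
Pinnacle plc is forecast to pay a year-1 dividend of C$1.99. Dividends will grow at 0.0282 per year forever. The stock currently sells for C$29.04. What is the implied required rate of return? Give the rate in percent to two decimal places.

9.67%

Rearranging the constant-growth DDM: r = D₁/P₀ + g.
r = 1.9900 / 29.04 + 0.0282 = 0.06853 + 0.0282 = 0.09673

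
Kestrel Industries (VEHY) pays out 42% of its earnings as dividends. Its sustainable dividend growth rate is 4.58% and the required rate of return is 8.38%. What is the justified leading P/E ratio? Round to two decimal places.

11.05

Justified leading P/E = b/(r−g) = 0.42/(0.0838−0.0458) = 11.0526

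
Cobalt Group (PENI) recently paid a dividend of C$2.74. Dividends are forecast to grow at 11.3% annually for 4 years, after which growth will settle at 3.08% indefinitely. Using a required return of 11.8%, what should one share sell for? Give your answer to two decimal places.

C$42.65

Two-stage DDM. Project D₁…D_4 at 0.113, terminal growth 0.0308, discount at r = 0.118.
D_1 = 3.0496
D_2 = 3.3942
D_3 = 3.7778
D_4 = 4.2047
Terminal value at t=4: TV = D_5/(r−g) = 4.3342/(0.118−0.0308) = 49.7037
P₀ = 3.0496/(1+0.118)^1 + 3.3942/(1+0.118)^2 + 3.7778/(1+0.118)^3 + 4.2047/(1+0.118)^4 + 49.7037/(1+0.118)^4 = 42.6523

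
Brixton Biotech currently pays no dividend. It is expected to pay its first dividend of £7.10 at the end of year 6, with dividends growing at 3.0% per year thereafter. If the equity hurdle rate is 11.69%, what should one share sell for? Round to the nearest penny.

Deferred-dividend DDM. At t=5 the remaining stream is a growing perpetuity with first payment D_6 = 7.10.
V_5 = D_6/(r−g) = 7.10/(0.1169−0.03) = 81.7031
P₀ = V_5/(1+r)^5 = 81.7031/(1+0.1169)^5 = 47.0075

£47.01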